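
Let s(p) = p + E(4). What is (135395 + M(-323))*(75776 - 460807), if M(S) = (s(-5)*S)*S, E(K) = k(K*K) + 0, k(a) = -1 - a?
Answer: 831606510133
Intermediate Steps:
E(K) = -1 - K**2 (E(K) = (-1 - K*K) + 0 = (-1 - K**2) + 0 = -1 - K**2)
s(p) = -17 + p (s(p) = p + (-1 - 1*4**2) = p + (-1 - 1*16) = p + (-1 - 16) = p - 17 = -17 + p)
M(S) = -22*S**2 (M(S) = ((-17 - 5)*S)*S = (-22*S)*S = -22*S**2)
(135395 + M(-323))*(75776 - 460807) = (135395 - 22*(-323)**2)*(75776 - 460807) = (135395 - 22*104329)*(-385031) = (135395 - 2295238)*(-385031) = -2159843*(-385031) = 831606510133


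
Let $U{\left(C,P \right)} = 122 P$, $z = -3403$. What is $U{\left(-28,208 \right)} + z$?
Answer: $21973$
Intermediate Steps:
$U{\left(-28,208 \right)} + z = 122 \cdot 208 - 3403 = 25376 - 3403 = 21973$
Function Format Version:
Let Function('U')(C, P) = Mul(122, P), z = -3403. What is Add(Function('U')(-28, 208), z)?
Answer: 21973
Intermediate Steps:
Add(Function('U')(-28, 208), z) = Add(Mul(122, 208), -3403) = Add(25376, -3403) = 21973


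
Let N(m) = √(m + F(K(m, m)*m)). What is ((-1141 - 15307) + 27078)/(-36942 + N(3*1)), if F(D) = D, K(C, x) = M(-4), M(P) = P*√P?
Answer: 10630/(-36942 + √3*√(1 - 8*I)) ≈ -0.28778 + 2.5357e-5*I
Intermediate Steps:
M(P) = P^(3/2)
K(C, x) = -8*I (K(C, x) = (-4)^(3/2) = -8*I)
N(m) = √(m - 8*I*m) (N(m) = √(m + (-8*I)*m) = √(m - 8*I*m))
((-1141 - 15307) + 27078)/(-36942 + N(3*1)) = ((-1141 - 15307) + 27078)/(-36942 + √((3*1)*(1 - 8*I))) = (-16448 + 27078)/(-36942 + √(3*(1 - 8*I))) = 10630/(-36942 + √(3 - 24*I))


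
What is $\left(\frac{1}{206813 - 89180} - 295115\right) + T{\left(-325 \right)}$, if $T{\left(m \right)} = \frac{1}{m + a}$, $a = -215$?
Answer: $- \frac{6248747342131}{21173940} \approx -2.9512 \cdot 10^{5}$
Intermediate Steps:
$T{\left(m \right)} = \frac{1}{-215 + m}$ ($T{\left(m \right)} = \frac{1}{m - 215} = \frac{1}{-215 + m}$)
$\left(\frac{1}{206813 - 89180} - 295115\right) + T{\left(-325 \right)} = \left(\frac{1}{206813 - 89180} - 295115\right) + \frac{1}{-215 - 325} = \left(\frac{1}{117633} - 295115\right) + \frac{1}{-540} = \left(\frac{1}{117633} - 295115\right) - \frac{1}{540} = - \frac{34715262794}{117633} - \frac{1}{540} = - \frac{6248747342131}{21173940}$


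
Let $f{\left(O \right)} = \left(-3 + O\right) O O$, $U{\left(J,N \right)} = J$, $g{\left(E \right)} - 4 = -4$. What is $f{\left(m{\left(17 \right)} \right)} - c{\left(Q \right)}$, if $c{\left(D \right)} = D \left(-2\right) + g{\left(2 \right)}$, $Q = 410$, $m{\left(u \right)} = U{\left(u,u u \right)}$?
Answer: $4866$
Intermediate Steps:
$g{\left(E \right)} = 0$ ($g{\left(E \right)} = 4 - 4 = 0$)
$m{\left(u \right)} = u$
$c{\left(D \right)} = - 2 D$ ($c{\left(D \right)} = D \left(-2\right) + 0 = - 2 D + 0 = - 2 D$)
$f{\left(O \right)} = O^{2} \left(-3 + O\right)$ ($f{\left(O \right)} = O \left(-3 + O\right) O = O^{2} \left(-3 + O\right)$)
$f{\left(m{\left(17 \right)} \right)} - c{\left(Q \right)} = 17^{2} \left(-3 + 17\right) - \left(-2\right) 410 = 289 \cdot 14 - -820 = 4046 + 820 = 4866$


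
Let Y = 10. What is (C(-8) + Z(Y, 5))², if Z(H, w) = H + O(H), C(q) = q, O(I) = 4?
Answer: 36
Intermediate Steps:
Z(H, w) = 4 + H (Z(H, w) = H + 4 = 4 + H)
(C(-8) + Z(Y, 5))² = (-8 + (4 + 10))² = (-8 + 14)² = 6² = 36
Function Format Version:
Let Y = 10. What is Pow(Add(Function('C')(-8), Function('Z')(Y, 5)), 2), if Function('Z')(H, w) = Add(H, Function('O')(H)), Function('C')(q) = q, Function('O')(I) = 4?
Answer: 36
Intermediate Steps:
Function('Z')(H, w) = Add(4, H) (Function('Z')(H, w) = Add(H, 4) = Add(4, H))
Pow(Add(Function('C')(-8), Function('Z')(Y, 5)), 2) = Pow(Add(-8, Add(4, 10)), 2) = Pow(Add(-8, 14), 2) = Pow(6, 2) = 36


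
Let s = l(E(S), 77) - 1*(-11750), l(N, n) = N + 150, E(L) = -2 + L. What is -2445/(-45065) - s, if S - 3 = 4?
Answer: -107299276/9013 ≈ -11905.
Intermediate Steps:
S = 7 (S = 3 + 4 = 7)
l(N, n) = 150 + N
s = 11905 (s = (150 + (-2 + 7)) - 1*(-11750) = (150 + 5) + 11750 = 155 + 11750 = 11905)
-2445/(-45065) - s = -2445/(-45065) - 1*11905 = -2445*(-1/45065) - 11905 = 489/9013 - 11905 = -107299276/9013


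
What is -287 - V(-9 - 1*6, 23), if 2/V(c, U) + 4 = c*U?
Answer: -100161/349 ≈ -286.99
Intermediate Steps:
V(c, U) = 2/(-4 + U*c) (V(c, U) = 2/(-4 + c*U) = 2/(-4 + U*c))
-287 - V(-9 - 1*6, 23) = -287 - 2/(-4 + 23*(-9 - 1*6)) = -287 - 2/(-4 + 23*(-9 - 6)) = -287 - 2/(-4 + 23*(-15)) = -287 - 2/(-4 - 345) = -287 - 2/(-349) = -287 - 2*(-1)/349 = -287 - 1*(-2/349) = -287 + 2/349 = -100161/349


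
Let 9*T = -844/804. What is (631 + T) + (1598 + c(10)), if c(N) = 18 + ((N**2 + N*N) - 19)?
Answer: 4392041/1809 ≈ 2427.9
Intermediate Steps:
T = -211/1809 (T = (-844/804)/9 = (-844*1/804)/9 = (1/9)*(-211/201) = -211/1809 ≈ -0.11664)
c(N) = -1 + 2*N**2 (c(N) = 18 + ((N**2 + N**2) - 19) = 18 + (2*N**2 - 19) = 18 + (-19 + 2*N**2) = -1 + 2*N**2)
(631 + T) + (1598 + c(10)) = (631 - 211/1809) + (1598 + (-1 + 2*10**2)) = 1141268/1809 + (1598 + (-1 + 2*100)) = 1141268/1809 + (1598 + (-1 + 200)) = 1141268/1809 + (1598 + 199) = 1141268/1809 + 1797 = 4392041/1809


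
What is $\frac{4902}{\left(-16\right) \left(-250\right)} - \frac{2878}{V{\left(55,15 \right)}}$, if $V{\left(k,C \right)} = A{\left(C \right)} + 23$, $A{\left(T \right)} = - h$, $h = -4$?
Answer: $- \frac{5689823}{54000} \approx -105.37$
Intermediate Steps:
$A{\left(T \right)} = 4$ ($A{\left(T \right)} = \left(-1\right) \left(-4\right) = 4$)
$V{\left(k,C \right)} = 27$ ($V{\left(k,C \right)} = 4 + 23 = 27$)
$\frac{4902}{\left(-16\right) \left(-250\right)} - \frac{2878}{V{\left(55,15 \right)}} = \frac{4902}{\left(-16\right) \left(-250\right)} - \frac{2878}{27} = \frac{4902}{4000} - \frac{2878}{27} = 4902 \cdot \frac{1}{4000} - \frac{2878}{27} = \frac{2451}{2000} - \frac{2878}{27} = - \frac{5689823}{54000}$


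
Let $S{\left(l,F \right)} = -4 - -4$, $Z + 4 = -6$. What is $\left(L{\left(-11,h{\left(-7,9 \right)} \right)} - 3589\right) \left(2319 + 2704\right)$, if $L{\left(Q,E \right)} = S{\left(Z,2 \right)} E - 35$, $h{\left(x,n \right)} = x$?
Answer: $-18203352$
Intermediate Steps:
$Z = -10$ ($Z = -4 - 6 = -10$)
$S{\left(l,F \right)} = 0$ ($S{\left(l,F \right)} = -4 + 4 = 0$)
$L{\left(Q,E \right)} = -35$ ($L{\left(Q,E \right)} = 0 E - 35 = 0 - 35 = -35$)
$\left(L{\left(-11,h{\left(-7,9 \right)} \right)} - 3589\right) \left(2319 + 2704\right) = \left(-35 - 3589\right) \left(2319 + 2704\right) = \left(-3624\right) 5023 = -18203352$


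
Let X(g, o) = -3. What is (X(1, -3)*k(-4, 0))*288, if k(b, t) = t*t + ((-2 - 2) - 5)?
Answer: 7776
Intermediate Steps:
k(b, t) = -9 + t**2 (k(b, t) = t**2 + (-4 - 5) = t**2 - 9 = -9 + t**2)
(X(1, -3)*k(-4, 0))*288 = -3*(-9 + 0**2)*288 = -3*(-9 + 0)*288 = -3*(-9)*288 = 27*288 = 7776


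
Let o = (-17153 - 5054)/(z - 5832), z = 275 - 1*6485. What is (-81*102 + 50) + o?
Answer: -98866697/12042 ≈ -8210.2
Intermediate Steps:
z = -6210 (z = 275 - 6485 = -6210)
o = 22207/12042 (o = (-17153 - 5054)/(-6210 - 5832) = -22207/(-12042) = -22207*(-1/12042) = 22207/12042 ≈ 1.8441)
(-81*102 + 50) + o = (-81*102 + 50) + 22207/12042 = (-8262 + 50) + 22207/12042 = -8212 + 22207/12042 = -98866697/12042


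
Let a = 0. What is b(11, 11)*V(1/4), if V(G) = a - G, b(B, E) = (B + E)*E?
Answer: -121/2 ≈ -60.500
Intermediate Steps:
b(B, E) = E*(B + E)
V(G) = -G (V(G) = 0 - G = -G)
b(11, 11)*V(1/4) = (11*(11 + 11))*(-1/4) = (11*22)*(-1*¼) = 242*(-¼) = -121/2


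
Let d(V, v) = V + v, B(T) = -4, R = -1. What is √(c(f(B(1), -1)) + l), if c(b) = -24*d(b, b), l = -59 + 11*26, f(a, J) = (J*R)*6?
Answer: I*√61 ≈ 7.8102*I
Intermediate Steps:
f(a, J) = -6*J (f(a, J) = (J*(-1))*6 = -J*6 = -6*J)
l = 227 (l = -59 + 286 = 227)
c(b) = -48*b (c(b) = -24*(b + b) = -48*b)
√(c(f(B(1), -1)) + l) = √(-(-288)*(-1) + 227) = √(-48*6 + 227) = √(-288 + 227) = √(-61) = I*√61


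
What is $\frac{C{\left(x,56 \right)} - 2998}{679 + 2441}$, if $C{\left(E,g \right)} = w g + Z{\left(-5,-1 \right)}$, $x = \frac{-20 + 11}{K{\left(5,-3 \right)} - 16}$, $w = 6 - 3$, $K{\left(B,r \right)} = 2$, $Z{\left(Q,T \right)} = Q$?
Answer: $- \frac{189}{208} \approx -0.90865$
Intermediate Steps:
$w = 3$
$x = \frac{9}{14}$ ($x = \frac{-20 + 11}{2 - 16} = - \frac{9}{-14} = \left(-9\right) \left(- \frac{1}{14}\right) = \frac{9}{14} \approx 0.64286$)
$C{\left(E,g \right)} = -5 + 3 g$ ($C{\left(E,g \right)} = 3 g - 5 = -5 + 3 g$)
$\frac{C{\left(x,56 \right)} - 2998}{679 + 2441} = \frac{\left(-5 + 3 \cdot 56\right) - 2998}{679 + 2441} = \frac{\left(-5 + 168\right) - 2998}{3120} = \left(163 - 2998\right) \frac{1}{3120} = \left(-2835\right) \frac{1}{3120} = - \frac{189}{208}$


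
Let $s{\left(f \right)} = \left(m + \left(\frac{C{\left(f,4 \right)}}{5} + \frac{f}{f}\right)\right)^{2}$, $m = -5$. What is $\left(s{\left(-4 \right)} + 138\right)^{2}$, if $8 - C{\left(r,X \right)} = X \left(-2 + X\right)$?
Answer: $23716$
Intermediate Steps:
$C{\left(r,X \right)} = 8 - X \left(-2 + X\right)$
$s{\left(f \right)} = 16$ ($s{\left(f \right)} = \left(-5 + \left(\frac{8 - 4^{2} + 2 \cdot 4}{5} + \frac{f}{f}\right)\right)^{2} = \left(-5 + \left(\left(8 - 16 + 8\right) \frac{1}{5} + 1\right)\right)^{2} = \left(-5 + \left(0 \cdot \frac{1}{5} + 1\right)\right)^{2} = \left(-5 + \left(0 + 1\right)\right)^{2} = \left(-5 + 1\right)^{2} = \left(-4\right)^{2} = 16$)
$\left(s{\left(-4 \right)} + 138\right)^{2} = \left(16 + 138\right)^{2} = 154^{2} = 23716$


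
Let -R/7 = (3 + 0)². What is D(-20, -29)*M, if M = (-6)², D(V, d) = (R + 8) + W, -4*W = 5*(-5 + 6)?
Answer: -2025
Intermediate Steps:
R = -63 (R = -7*(3 + 0)² = -7*3² = -7*9 = -63)
W = -5/4 (W = -5*(-5 + 6)/4 = -5/4 ≈ -1.2500)
D(V, d) = -225/4 (D(V, d) = (-63 + 8) - 5/4 = -55 - 5/4 = -225/4)
M = 36
D(-20, -29)*M = -225/4*36 = -2025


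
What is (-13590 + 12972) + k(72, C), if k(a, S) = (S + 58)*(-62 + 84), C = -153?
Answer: -2708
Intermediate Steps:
k(a, S) = 1276 + 22*S (k(a, S) = (58 + S)*22 = 1276 + 22*S)
(-13590 + 12972) + k(72, C) = (-13590 + 12972) + (1276 + 22*(-153)) = -618 + (1276 - 3366) = -618 - 2090 = -2708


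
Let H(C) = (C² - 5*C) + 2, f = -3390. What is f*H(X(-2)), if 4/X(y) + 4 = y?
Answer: -58760/3 ≈ -19587.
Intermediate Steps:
X(y) = 4/(-4 + y)
H(C) = 2 + C² - 5*C
f*H(X(-2)) = -3390*(2 + (4/(-4 - 2))² - 20/(-4 - 2)) = -3390*(2 + (4/(-6))² - 20/(-6)) = -3390*(2 + (4*(-⅙))² - 20*(-1)/6) = -3390*(2 + (-⅔)² - 5*(-⅔)) = -3390*(2 + 4/9 + 10/3) = -3390*52/9 = -58760/3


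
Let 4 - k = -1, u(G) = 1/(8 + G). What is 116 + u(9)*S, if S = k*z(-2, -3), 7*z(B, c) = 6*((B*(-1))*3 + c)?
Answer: 13894/119 ≈ 116.76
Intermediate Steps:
z(B, c) = -18*B/7 + 6*c/7 (z(B, c) = (6*((B*(-1))*3 + c))/7 = (6*(-B*3 + c))/7 = (6*(-3*B + c))/7 = (6*(c - 3*B))/7 = (-18*B + 6*c)/7 = -18*B/7 + 6*c/7)
k = 5 (k = 4 - 1*(-1) = 4 + 1 = 5)
S = 90/7 (S = 5*(-18/7*(-2) + (6/7)*(-3)) = 5*(36/7 - 18/7) = 5*(18/7) = 90/7 ≈ 12.857)
116 + u(9)*S = 116 + (90/7)/(8 + 9) = 116 + (90/7)/17 = 116 + (1/17)*(90/7) = 116 + 90/119 = 13894/119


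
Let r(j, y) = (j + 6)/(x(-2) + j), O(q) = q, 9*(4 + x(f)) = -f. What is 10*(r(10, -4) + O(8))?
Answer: 740/7 ≈ 105.71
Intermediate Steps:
x(f) = -4 - f/9 (x(f) = -4 + (-f)/9 = -4 - f/9)
r(j, y) = (6 + j)/(-34/9 + j) (r(j, y) = (j + 6)/((-4 - ⅑*(-2)) + j) = (6 + j)/((-4 + 2/9) + j) = (6 + j)/(-34/9 + j))
10*(r(10, -4) + O(8)) = 10*(9*(6 + 10)/(-34 + 9*10) + 8) = 10*(9*16/(-34 + 90) + 8) = 10*(9*16/56 + 8) = 10*(9*(1/56)*16 + 8) = 10*(18/7 + 8) = 10*(74/7) = 740/7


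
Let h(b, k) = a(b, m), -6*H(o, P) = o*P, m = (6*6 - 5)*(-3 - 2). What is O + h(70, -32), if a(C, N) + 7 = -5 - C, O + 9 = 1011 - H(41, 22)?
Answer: 3211/3 ≈ 1070.3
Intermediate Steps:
m = -155 (m = (36 - 5)*(-5) = 31*(-5) = -155)
H(o, P) = -P*o/6 (H(o, P) = -o*P/6 = -P*o/6)
O = 3457/3 (O = -9 + (1011 - (-1)*22*41/6) = -9 + (1011 - 1*(-451/3)) = -9 + (1011 + 451/3) = -9 + 3484/3 = 3457/3 ≈ 1152.3)
a(C, N) = -12 - C (a(C, N) = -7 + (-5 - C) = -12 - C)
h(b, k) = -12 - b
O + h(70, -32) = 3457/3 + (-12 - 1*70) = 3457/3 + (-12 - 70) = 3457/3 - 82 = 3211/3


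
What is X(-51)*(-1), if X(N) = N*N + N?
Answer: -2550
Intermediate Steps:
X(N) = N + N² (X(N) = N² + N = N + N²)
X(-51)*(-1) = -51*(1 - 51)*(-1) = -51*(-50)*(-1) = 2550*(-1) = -2550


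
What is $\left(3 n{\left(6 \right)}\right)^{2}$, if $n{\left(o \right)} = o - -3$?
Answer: $729$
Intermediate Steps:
$n{\left(o \right)} = 3 + o$ ($n{\left(o \right)} = o + 3 = 3 + o$)
$\left(3 n{\left(6 \right)}\right)^{2} = \left(3 \left(3 + 6\right)\right)^{2} = \left(3 \cdot 9\right)^{2} = 27^{2} = 729$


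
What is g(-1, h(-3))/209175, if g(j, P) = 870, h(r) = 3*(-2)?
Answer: 58/13945 ≈ 0.0041592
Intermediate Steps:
h(r) = -6
g(-1, h(-3))/209175 = 870/209175 = 870*(1/209175) = 58/13945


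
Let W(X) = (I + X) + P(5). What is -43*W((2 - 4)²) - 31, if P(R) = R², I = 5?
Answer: -1493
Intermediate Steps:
W(X) = 30 + X (W(X) = (5 + X) + 5² = (5 + X) + 25 = 30 + X)
-43*W((2 - 4)²) - 31 = -43*(30 + (2 - 4)²) - 31 = -43*(30 + (-2)²) - 31 = -43*(30 + 4) - 31 = -43*34 - 31 = -1462 - 31 = -1493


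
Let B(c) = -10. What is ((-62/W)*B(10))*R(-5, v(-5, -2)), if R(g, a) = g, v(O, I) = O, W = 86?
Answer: -1550/43 ≈ -36.047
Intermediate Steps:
((-62/W)*B(10))*R(-5, v(-5, -2)) = (-62/86*(-10))*(-5) = (-62*1/86*(-10))*(-5) = -31/43*(-10)*(-5) = (310/43)*(-5) = -1550/43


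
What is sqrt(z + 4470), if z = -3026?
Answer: 38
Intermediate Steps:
sqrt(z + 4470) = sqrt(-3026 + 4470) = sqrt(1444) = 38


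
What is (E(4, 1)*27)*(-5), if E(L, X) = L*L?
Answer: -2160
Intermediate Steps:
E(L, X) = L²
(E(4, 1)*27)*(-5) = (4²*27)*(-5) = (16*27)*(-5) = 432*(-5) = -2160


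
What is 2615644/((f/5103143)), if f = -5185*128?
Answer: -3337001342273/165920 ≈ -2.0112e+7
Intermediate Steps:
f = -663680
2615644/((f/5103143)) = 2615644/((-663680/5103143)) = 2615644/((-663680*1/5103143)) = 2615644/(-663680/5103143) = 2615644*(-5103143/663680) = -3337001342273/165920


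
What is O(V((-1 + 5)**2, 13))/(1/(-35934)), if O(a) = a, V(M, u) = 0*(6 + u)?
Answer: 0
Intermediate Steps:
V(M, u) = 0
O(V((-1 + 5)**2, 13))/(1/(-35934)) = 0/(1/(-35934)) = 0/(-1/35934) = 0*(-35934) = 0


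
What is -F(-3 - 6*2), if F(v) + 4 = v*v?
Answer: -221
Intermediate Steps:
F(v) = -4 + v**2 (F(v) = -4 + v*v = -4 + v**2)
-F(-3 - 6*2) = -(-4 + (-3 - 6*2)**2) = -(-4 + (-3 - 12)**2) = -(-4 + (-15)**2) = -(-4 + 225) = -1*221 = -221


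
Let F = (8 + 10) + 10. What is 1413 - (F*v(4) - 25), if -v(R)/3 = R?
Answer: 1774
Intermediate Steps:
v(R) = -3*R
F = 28 (F = 18 + 10 = 28)
1413 - (F*v(4) - 25) = 1413 - (28*(-3*4) - 25) = 1413 - (28*(-12) - 25) = 1413 - (-336 - 25) = 1413 - 1*(-361) = 1413 + 361 = 1774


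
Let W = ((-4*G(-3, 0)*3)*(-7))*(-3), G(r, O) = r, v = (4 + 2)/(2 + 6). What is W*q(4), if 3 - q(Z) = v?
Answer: 1701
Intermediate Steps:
v = ¾ (v = 6/8 = 6*(⅛) = ¾ ≈ 0.75000)
q(Z) = 9/4 (q(Z) = 3 - 1*¾ = 3 - ¾ = 9/4)
W = 756 (W = ((-4*(-3)*3)*(-7))*(-3) = ((12*3)*(-7))*(-3) = (36*(-7))*(-3) = -252*(-3) = 756)
W*q(4) = 756*(9/4) = 1701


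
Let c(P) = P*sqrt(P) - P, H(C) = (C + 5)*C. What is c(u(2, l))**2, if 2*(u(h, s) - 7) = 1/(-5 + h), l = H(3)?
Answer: 79007/216 - 1681*sqrt(246)/108 ≈ 121.65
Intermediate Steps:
H(C) = C*(5 + C) (H(C) = (5 + C)*C = C*(5 + C))
l = 24 (l = 3*(5 + 3) = 3*8 = 24)
u(h, s) = 7 + 1/(2*(-5 + h))
c(P) = P**(3/2) - P
c(u(2, l))**2 = (((-69 + 14*2)/(2*(-5 + 2)))**(3/2) - (-69 + 14*2)/(2*(-5 + 2)))**2 = (((1/2)*(-69 + 28)/(-3))**(3/2) - (-69 + 28)/(2*(-3)))**2 = (((1/2)*(-1/3)*(-41))**(3/2) - (-1)*(-41)/(2*3))**2 = ((41/6)**(3/2) - 1*41/6)**2 = (41*sqrt(246)/36 - 41/6)**2 = (-41/6 + 41*sqrt(246)/36)**2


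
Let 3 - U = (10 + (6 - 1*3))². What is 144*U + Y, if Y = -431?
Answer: -24335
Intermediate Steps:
U = -166 (U = 3 - (10 + (6 - 1*3))² = 3 - (10 + (6 - 3))² = 3 - (10 + 3)² = 3 - 1*13² = 3 - 1*169 = 3 - 169 = -166)
144*U + Y = 144*(-166) - 431 = -23904 - 431 = -24335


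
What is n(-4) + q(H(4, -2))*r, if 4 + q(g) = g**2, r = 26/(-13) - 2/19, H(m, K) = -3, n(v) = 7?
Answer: -67/19 ≈ -3.5263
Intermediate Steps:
r = -40/19 (r = 26*(-1/13) - 2*1/19 = -2 - 2/19 = -40/19 ≈ -2.1053)
q(g) = -4 + g**2
n(-4) + q(H(4, -2))*r = 7 + (-4 + (-3)**2)*(-40/19) = 7 + (-4 + 9)*(-40/19) = 7 + 5*(-40/19) = 7 - 200/19 = -67/19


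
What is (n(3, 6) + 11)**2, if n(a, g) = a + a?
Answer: 289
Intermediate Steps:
n(a, g) = 2*a
(n(3, 6) + 11)**2 = (2*3 + 11)**2 = (6 + 11)**2 = 17**2 = 289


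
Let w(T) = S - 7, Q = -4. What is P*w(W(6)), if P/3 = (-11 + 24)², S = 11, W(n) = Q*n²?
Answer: 2028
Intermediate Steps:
W(n) = -4*n²
w(T) = 4 (w(T) = 11 - 7 = 4)
P = 507 (P = 3*(-11 + 24)² = 3*13² = 3*169 = 507)
P*w(W(6)) = 507*4 = 2028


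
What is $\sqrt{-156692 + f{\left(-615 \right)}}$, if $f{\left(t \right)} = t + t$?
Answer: $281 i \sqrt{2} \approx 397.39 i$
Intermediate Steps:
$f{\left(t \right)} = 2 t$
$\sqrt{-156692 + f{\left(-615 \right)}} = \sqrt{-156692 + 2 \left(-615\right)} = \sqrt{-156692 - 1230} = \sqrt{-157922} = 281 i \sqrt{2}$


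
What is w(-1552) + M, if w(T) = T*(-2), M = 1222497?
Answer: 1225601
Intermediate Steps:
w(T) = -2*T
w(-1552) + M = -2*(-1552) + 1222497 = 3104 + 1222497 = 1225601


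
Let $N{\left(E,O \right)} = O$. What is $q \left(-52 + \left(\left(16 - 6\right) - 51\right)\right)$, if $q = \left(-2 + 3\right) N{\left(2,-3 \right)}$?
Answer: $279$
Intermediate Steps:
$q = -3$ ($q = \left(-2 + 3\right) \left(-3\right) = 1 \left(-3\right) = -3$)
$q \left(-52 + \left(\left(16 - 6\right) - 51\right)\right) = - 3 \left(-52 + \left(\left(16 - 6\right) - 51\right)\right) = - 3 \left(-52 + \left(10 - 51\right)\right) = - 3 \left(-52 - 41\right) = \left(-3\right) \left(-93\right) = 279$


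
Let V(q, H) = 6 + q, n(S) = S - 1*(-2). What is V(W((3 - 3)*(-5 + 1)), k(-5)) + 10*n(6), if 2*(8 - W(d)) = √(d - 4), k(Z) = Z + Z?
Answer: 94 - I ≈ 94.0 - 1.0*I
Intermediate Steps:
k(Z) = 2*Z
n(S) = 2 + S (n(S) = S + 2 = 2 + S)
W(d) = 8 - √(-4 + d)/2 (W(d) = 8 - √(d - 4)/2 = 8 - √(-4 + d)/2)
V(W((3 - 3)*(-5 + 1)), k(-5)) + 10*n(6) = (6 + (8 - √(-4 + (3 - 3)*(-5 + 1))/2)) + 10*(2 + 6) = (6 + (8 - √(-4 + 0*(-4))/2)) + 10*8 = (6 + (8 - √(-4 + 0)/2)) + 80 = (6 + (8 - I)) + 80 = (14 - I) + 80 = 94 - I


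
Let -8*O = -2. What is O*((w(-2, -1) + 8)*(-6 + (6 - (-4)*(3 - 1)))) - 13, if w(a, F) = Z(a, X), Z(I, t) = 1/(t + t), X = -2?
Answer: 5/2 ≈ 2.5000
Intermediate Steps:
O = ¼ (O = -⅛*(-2) = ¼ ≈ 0.25000)
Z(I, t) = 1/(2*t)
w(a, F) = -¼ (w(a, F) = (½)/(-2) = (½)*(-½) = -¼)
O*((w(-2, -1) + 8)*(-6 + (6 - (-4)*(3 - 1)))) - 13 = ((-¼ + 8)*(-6 + (6 - (-4)*(3 - 1))))/4 - 13 = (31*(-6 + (6 - (-4)*2))/4)/4 - 13 = (31*(-6 + (6 - 1*(-8)))/4)/4 - 13 = (31*(-6 + (6 + 8))/4)/4 - 13 = (31*(-6 + 14)/4)/4 - 13 = ((31/4)*8)/4 - 13 = (¼)*62 - 13 = 31/2 - 13 = 5/2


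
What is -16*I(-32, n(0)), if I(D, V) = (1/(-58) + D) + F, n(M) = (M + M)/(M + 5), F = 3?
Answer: 13464/29 ≈ 464.28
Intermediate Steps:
n(M) = 2*M/(5 + M) (n(M) = (2*M)/(5 + M) = 2*M/(5 + M))
I(D, V) = 173/58 + D (I(D, V) = (1/(-58) + D) + 3 = (-1/58 + D) + 3 = 173/58 + D)
-16*I(-32, n(0)) = -16*(173/58 - 32) = -16*(-1683/58) = 13464/29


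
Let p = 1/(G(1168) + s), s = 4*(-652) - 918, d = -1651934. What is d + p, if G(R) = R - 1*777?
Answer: -5178813091/3135 ≈ -1.6519e+6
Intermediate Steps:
G(R) = -777 + R (G(R) = R - 777 = -777 + R)
s = -3526 (s = -2608 - 918 = -3526)
p = -1/3135 (p = 1/((-777 + 1168) - 3526) = 1/(391 - 3526) = 1/(-3135) = -1/3135 ≈ -0.00031898)
d + p = -1651934 - 1/3135 = -5178813091/3135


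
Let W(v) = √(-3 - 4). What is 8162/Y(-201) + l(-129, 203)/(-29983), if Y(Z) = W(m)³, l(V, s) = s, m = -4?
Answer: -203/29983 + 1166*I*√7/7 ≈ -0.0067705 + 440.71*I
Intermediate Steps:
W(v) = I*√7 (W(v) = √(-7) = I*√7)
Y(Z) = -7*I*√7 (Y(Z) = (I*√7)³ = -7*I*√7)
8162/Y(-201) + l(-129, 203)/(-29983) = 8162/((-7*I*√7)) + 203/(-29983) = 8162*(I*√7/49) + 203*(-1/29983) = 1166*I*√7/7 - 203/29983 = -203/29983 + 1166*I*√7/7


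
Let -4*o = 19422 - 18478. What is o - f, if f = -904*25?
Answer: 22364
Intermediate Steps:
f = -22600
o = -236 (o = -(19422 - 18478)/4 = -¼*944 = -236)
o - f = -236 - 1*(-22600) = -236 + 22600 = 22364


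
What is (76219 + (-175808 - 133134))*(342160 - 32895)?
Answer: -71973078595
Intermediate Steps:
(76219 + (-175808 - 133134))*(342160 - 32895) = (76219 - 308942)*309265 = -232723*309265 = -71973078595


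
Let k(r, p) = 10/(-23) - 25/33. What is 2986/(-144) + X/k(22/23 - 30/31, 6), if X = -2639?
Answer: 142864907/65160 ≈ 2192.5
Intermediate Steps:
k(r, p) = -905/759 (k(r, p) = 10*(-1/23) - 25*1/33 = -10/23 - 25/33 = -905/759)
2986/(-144) + X/k(22/23 - 30/31, 6) = 2986/(-144) - 2639/(-905/759) = 2986*(-1/144) - 2639*(-759/905) = -1493/72 + 2003001/905 = 142864907/65160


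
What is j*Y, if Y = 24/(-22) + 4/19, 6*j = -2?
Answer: 184/627 ≈ 0.29346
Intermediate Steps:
j = -⅓ (j = (⅙)*(-2) = -⅓ ≈ -0.33333)
Y = -184/209 (Y = 24*(-1/22) + 4*(1/19) = -12/11 + 4/19 = -184/209 ≈ -0.88038)
j*Y = -⅓*(-184/209) = 184/627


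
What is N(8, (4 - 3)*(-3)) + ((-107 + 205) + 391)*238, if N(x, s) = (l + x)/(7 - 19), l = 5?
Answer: 1396571/12 ≈ 1.1638e+5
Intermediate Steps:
N(x, s) = -5/12 - x/12 (N(x, s) = (5 + x)/(7 - 19) = (5 + x)/(-12) = (5 + x)*(-1/12) = -5/12 - x/12)
N(8, (4 - 3)*(-3)) + ((-107 + 205) + 391)*238 = (-5/12 - 1/12*8) + ((-107 + 205) + 391)*238 = (-5/12 - 2/3) + (98 + 391)*238 = -13/12 + 489*238 = -13/12 + 116382 = 1396571/12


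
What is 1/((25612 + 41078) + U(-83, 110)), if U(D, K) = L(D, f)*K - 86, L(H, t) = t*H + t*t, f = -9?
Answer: 1/157684 ≈ 6.3418e-6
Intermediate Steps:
L(H, t) = t**2 + H*t (L(H, t) = H*t + t**2 = t**2 + H*t)
U(D, K) = -86 + K*(81 - 9*D) (U(D, K) = (-9*(D - 9))*K - 86 = (-9*(-9 + D))*K - 86 = (81 - 9*D)*K - 86 = K*(81 - 9*D) - 86 = -86 + K*(81 - 9*D))
1/((25612 + 41078) + U(-83, 110)) = 1/((25612 + 41078) + (-86 + 9*110*(9 - 1*(-83)))) = 1/(66690 + (-86 + 9*110*(9 + 83))) = 1/(66690 + (-86 + 9*110*92)) = 1/(66690 + (-86 + 91080)) = 1/(66690 + 90994) = 1/157684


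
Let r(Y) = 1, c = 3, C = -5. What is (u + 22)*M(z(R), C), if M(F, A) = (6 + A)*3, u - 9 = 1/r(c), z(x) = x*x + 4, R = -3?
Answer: 96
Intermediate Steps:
z(x) = 4 + x² (z(x) = x² + 4 = 4 + x²)
u = 10 (u = 9 + 1/1 = 9 + 1 = 10)
M(F, A) = 18 + 3*A
(u + 22)*M(z(R), C) = (10 + 22)*(18 + 3*(-5)) = 32*(18 - 15) = 32*3 = 96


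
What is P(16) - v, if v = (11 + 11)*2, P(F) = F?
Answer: -28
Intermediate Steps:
v = 44 (v = 22*2 = 44)
P(16) - v = 16 - 1*44 = 16 - 44 = -28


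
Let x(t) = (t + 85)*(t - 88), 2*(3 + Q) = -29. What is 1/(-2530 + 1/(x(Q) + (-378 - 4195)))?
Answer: -46777/118345814 ≈ -0.00039526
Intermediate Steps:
Q = -35/2 (Q = -3 + (½)*(-29) = -3 - 29/2 = -35/2 ≈ -17.500)
x(t) = (-88 + t)*(85 + t) (x(t) = (85 + t)*(-88 + t) = (-88 + t)*(85 + t))
1/(-2530 + 1/(x(Q) + (-378 - 4195))) = 1/(-2530 + 1/((-7480 + (-35/2)² - 3*(-35/2)) + (-378 - 4195))) = 1/(-2530 + 1/((-7480 + 1225/4 + 105/2) - 4573)) = 1/(-2530 + 1/(-28485/4 - 4573)) = 1/(-2530 + 1/(-46777/4)) = 1/(-2530 - 4/46777) = 1/(-118345814/46777) = -46777/118345814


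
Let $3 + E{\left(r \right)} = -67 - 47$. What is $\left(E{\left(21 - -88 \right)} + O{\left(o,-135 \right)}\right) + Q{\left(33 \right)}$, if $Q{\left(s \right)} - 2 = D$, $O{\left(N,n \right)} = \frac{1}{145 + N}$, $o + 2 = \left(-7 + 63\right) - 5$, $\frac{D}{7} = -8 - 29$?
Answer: $- \frac{72555}{194} \approx -373.99$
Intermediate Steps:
$D = -259$ ($D = 7 \left(-8 - 29\right) = 7 \left(-37\right) = -259$)
$o = 49$ ($o = -2 + \left(\left(-7 + 63\right) - 5\right) = -2 + \left(56 - 5\right) = -2 + 51 = 49$)
$Q{\left(s \right)} = -257$ ($Q{\left(s \right)} = 2 - 259 = -257$)
$E{\left(r \right)} = -117$ ($E{\left(r \right)} = -3 - 114 = -117$)
$\left(E{\left(21 - -88 \right)} + O{\left(o,-135 \right)}\right) + Q{\left(33 \right)} = \left(-117 + \frac{1}{145 + 49}\right) - 257 = \left(-117 + \frac{1}{194}\right) - 257 = - \frac{22697}{194} - 257 = - \frac{72555}{194}$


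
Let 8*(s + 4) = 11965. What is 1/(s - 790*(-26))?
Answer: 8/176253 ≈ 4.5389e-5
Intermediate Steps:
s = 11933/8 (s = -4 + (⅛)*11965 = -4 + 11965/8 = 11933/8 ≈ 1491.6)
1/(s - 790*(-26)) = 1/(11933/8 - 790*(-26)) = 1/(11933/8 + 20540) = 1/(176253/8) = 8/176253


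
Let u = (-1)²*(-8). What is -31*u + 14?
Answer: 262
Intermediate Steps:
u = -8 (u = 1*(-8) = -8)
-31*u + 14 = -31*(-8) + 14 = 248 + 14 = 262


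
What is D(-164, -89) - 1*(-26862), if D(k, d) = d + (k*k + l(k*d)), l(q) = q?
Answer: 68265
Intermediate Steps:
D(k, d) = d + k**2 + d*k (D(k, d) = d + (k*k + k*d) = d + (k**2 + d*k) = d + k**2 + d*k)
D(-164, -89) - 1*(-26862) = (-89 + (-164)**2 - 89*(-164)) - 1*(-26862) = (-89 + 26896 + 14596) + 26862 = 41403 + 26862 = 68265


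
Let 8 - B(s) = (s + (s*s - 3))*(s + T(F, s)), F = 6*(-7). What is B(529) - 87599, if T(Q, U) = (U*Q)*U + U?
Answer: 3294946913297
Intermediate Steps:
F = -42
T(Q, U) = U + Q*U² (T(Q, U) = (Q*U)*U + U = Q*U² + U = U + Q*U²)
B(s) = 8 - (s + s*(1 - 42*s))*(-3 + s + s²) (B(s) = 8 - (s + (s*s - 3))*(s + s*(1 - 42*s)) = 8 - (s + (s² - 3))*(s + s*(1 - 42*s)) = 8 - (s + (-3 + s²))*(s + s*(1 - 42*s)) = 8 - (-3 + s + s²)*(s + s*(1 - 42*s)) = 8 - (s + s*(1 - 42*s))*(-3 + s + s²))
B(529) - 87599 = (8 - 128*529² + 6*529 + 40*529³ + 42*529⁴) - 87599 = (8 - 128*279841 + 3174 + 40*148035889 + 42*78310985281) - 87599 = (8 - 35819648 + 3174 + 5921435560 + 3289061381802) - 87599 = 3294947000896 - 87599 = 3294946913297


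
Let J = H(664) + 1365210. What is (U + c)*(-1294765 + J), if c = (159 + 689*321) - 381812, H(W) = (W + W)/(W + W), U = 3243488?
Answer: 217185299784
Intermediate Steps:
H(W) = 1 (H(W) = (2*W)/((2*W)) = (2*W)*(1/(2*W)) = 1)
J = 1365211 (J = 1 + 1365210 = 1365211)
c = -160484 (c = (159 + 221169) - 381812 = 221328 - 381812 = -160484)
(U + c)*(-1294765 + J) = (3243488 - 160484)*(-1294765 + 1365211) = 3083004*70446 = 217185299784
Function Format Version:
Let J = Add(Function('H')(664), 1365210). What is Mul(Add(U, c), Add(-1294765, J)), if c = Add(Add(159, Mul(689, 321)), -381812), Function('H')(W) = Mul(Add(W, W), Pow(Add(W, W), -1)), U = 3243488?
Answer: 217185299784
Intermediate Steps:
Function('H')(W) = 1 (Function('H')(W) = Mul(Mul(2, W), Pow(Mul(2, W), -1)) = Mul(Mul(2, W), Mul(Rational(1, 2), Pow(W, -1))) = 1)
J = 1365211 (J = Add(1, 1365210) = 1365211)
c = -160484 (c = Add(Add(159, 221169), -381812) = Add(221328, -381812) = -160484)
Mul(Add(U, c), Add(-1294765, J)) = Mul(Add(3243488, -160484), Add(-1294765, 1365211)) = Mul(3083004, 70446) = 217185299784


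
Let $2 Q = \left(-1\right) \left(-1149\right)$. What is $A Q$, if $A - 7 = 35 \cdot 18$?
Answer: $\frac{731913}{2} \approx 3.6596 \cdot 10^{5}$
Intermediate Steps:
$A = 637$ ($A = 7 + 35 \cdot 18 = 7 + 630 = 637$)
$Q = \frac{1149}{2}$ ($Q = \frac{\left(-1\right) \left(-1149\right)}{2} = \frac{1}{2} \cdot 1149 = \frac{1149}{2} \approx 574.5$)
$A Q = 637 \cdot \frac{1149}{2} = \frac{731913}{2}$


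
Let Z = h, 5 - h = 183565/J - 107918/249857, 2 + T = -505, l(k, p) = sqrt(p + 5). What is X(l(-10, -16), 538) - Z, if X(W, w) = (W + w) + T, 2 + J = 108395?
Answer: 738318939257/27082749801 + I*sqrt(11) ≈ 27.262 + 3.3166*I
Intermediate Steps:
J = 108393 (J = -2 + 108395 = 108393)
l(k, p) = sqrt(5 + p)
T = -507 (T = -2 - 505 = -507)
h = 101246304574/27082749801 (h = 5 - (183565/108393 - 107918/249857) = 5 - 1*34167444431/27082749801 = 5 - 34167444431/27082749801 = 101246304574/27082749801 ≈ 3.7384)
Z = 101246304574/27082749801 ≈ 3.7384
X(W, w) = -507 + W + w (X(W, w) = (W + w) - 507 = -507 + W + w)
X(l(-10, -16), 538) - Z = (-507 + sqrt(5 - 16) + 538) - 1*101246304574/27082749801 = (-507 + sqrt(-11) + 538) - 101246304574/27082749801 = (-507 + I*sqrt(11) + 538) - 101246304574/27082749801 = (31 + I*sqrt(11)) - 101246304574/27082749801 = 738318939257/27082749801 + I*sqrt(11)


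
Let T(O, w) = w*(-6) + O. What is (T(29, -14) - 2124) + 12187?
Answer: 10176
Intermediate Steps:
T(O, w) = O - 6*w (T(O, w) = -6*w + O = O - 6*w)
(T(29, -14) - 2124) + 12187 = ((29 - 6*(-14)) - 2124) + 12187 = ((29 + 84) - 2124) + 12187 = (113 - 2124) + 12187 = -2011 + 12187 = 10176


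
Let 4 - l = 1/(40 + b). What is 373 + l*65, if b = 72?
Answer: 70831/112 ≈ 632.42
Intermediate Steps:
l = 447/112 (l = 4 - 1/(40 + 72) = 4 - 1/112 = 447/112 ≈ 3.9911)
373 + l*65 = 373 + (447/112)*65 = 373 + 29055/112 = 70831/112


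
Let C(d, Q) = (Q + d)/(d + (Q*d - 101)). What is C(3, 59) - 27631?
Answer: -2182787/79 ≈ -27630.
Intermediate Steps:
C(d, Q) = (Q + d)/(-101 + d + Q*d) (C(d, Q) = (Q + d)/(d + (-101 + Q*d)) = (Q + d)/(-101 + d + Q*d))
C(3, 59) - 27631 = (59 + 3)/(-101 + 3 + 59*3) - 27631 = 62/(-101 + 3 + 177) - 27631 = 62/79 - 27631 = -2182787/79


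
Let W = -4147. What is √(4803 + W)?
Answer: 4*√41 ≈ 25.612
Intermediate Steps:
√(4803 + W) = √(4803 - 4147) = √656 = 4*√41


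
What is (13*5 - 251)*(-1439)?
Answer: 267654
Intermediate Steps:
(13*5 - 251)*(-1439) = (65 - 251)*(-1439) = -186*(-1439) = 267654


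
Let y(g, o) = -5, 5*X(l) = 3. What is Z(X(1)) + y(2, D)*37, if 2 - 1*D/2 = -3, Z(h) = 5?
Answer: -180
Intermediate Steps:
X(l) = 3/5 (X(l) = (1/5)*3 = 3/5)
D = 10 (D = 4 - 2*(-3) = 4 + 6 = 10)
Z(X(1)) + y(2, D)*37 = 5 - 5*37 = 5 - 185 = -180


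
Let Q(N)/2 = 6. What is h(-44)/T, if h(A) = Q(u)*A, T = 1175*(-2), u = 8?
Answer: 264/1175 ≈ 0.22468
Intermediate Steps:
Q(N) = 12 (Q(N) = 2*6 = 12)
T = -2350
h(A) = 12*A
h(-44)/T = (12*(-44))/(-2350) = -528*(-1/2350) = 264/1175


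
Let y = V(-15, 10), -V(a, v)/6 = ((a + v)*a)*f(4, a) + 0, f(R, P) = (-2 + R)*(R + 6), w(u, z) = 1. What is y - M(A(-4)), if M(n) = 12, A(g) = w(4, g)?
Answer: -9012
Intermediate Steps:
A(g) = 1
f(R, P) = (-2 + R)*(6 + R)
V(a, v) = -120*a*(a + v) (V(a, v) = -6*(((a + v)*a)*(-12 + 4**2 + 4*4) + 0) = -6*((a*(a + v))*(-12 + 16 + 16) + 0) = -6*((a*(a + v))*20 + 0) = -6*(20*a*(a + v) + 0) = -120*a*(a + v))
y = -9000 (y = -120*(-15)*(-15 + 10) = -120*(-15)*(-5) = -9000)
y - M(A(-4)) = -9000 - 1*12 = -9000 - 12 = -9012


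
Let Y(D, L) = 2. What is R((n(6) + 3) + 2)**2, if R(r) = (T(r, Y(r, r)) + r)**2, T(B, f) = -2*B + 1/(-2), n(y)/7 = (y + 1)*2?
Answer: 1836036801/16 ≈ 1.1475e+8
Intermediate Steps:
n(y) = 14 + 14*y (n(y) = 7*((y + 1)*2) = 7*((1 + y)*2) = 7*(2 + 2*y) = 14 + 14*y)
T(B, f) = -1/2 - 2*B (T(B, f) = -2*B + 1*(-1/2) = -2*B - 1/2 = -1/2 - 2*B)
R(r) = (-1/2 - r)**2 (R(r) = ((-1/2 - 2*r) + r)**2 = (-1/2 - r)**2)
R((n(6) + 3) + 2)**2 = (1/4 + (((14 + 14*6) + 3) + 2) + (((14 + 14*6) + 3) + 2)**2)**2 = (1/4 + (((14 + 84) + 3) + 2) + (((14 + 84) + 3) + 2)**2)**2 = (1/4 + ((98 + 3) + 2) + ((98 + 3) + 2)**2)**2 = (1/4 + (101 + 2) + (101 + 2)**2)**2 = (1/4 + 103 + 103**2)**2 = (1/4 + 103 + 10609)**2 = (42849/4)**2 = 1836036801/16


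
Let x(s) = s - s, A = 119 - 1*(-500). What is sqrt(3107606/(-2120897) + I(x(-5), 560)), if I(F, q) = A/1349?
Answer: I*sqrt(438915703286687)/20883869 ≈ 1.0032*I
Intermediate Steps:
A = 619 (A = 119 + 500 = 619)
x(s) = 0
I(F, q) = 619/1349
sqrt(3107606/(-2120897) + I(x(-5), 560)) = sqrt(3107606/(-2120897) + 619/1349) = sqrt(3107606*(-1/2120897) + 619/1349) = sqrt(-3107606/2120897 + 619/1349) = sqrt(-2879325251/2861090053) = I*sqrt(438915703286687)/20883869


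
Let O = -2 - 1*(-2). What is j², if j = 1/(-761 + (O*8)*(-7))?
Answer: 1/579121 ≈ 1.7268e-6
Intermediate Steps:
O = 0 (O = -2 + 2 = 0)
j = -1/761 (j = 1/(-761 + (0*8)*(-7)) = 1/(-761 + 0*(-7)) = 1/(-761 + 0) = 1/(-761) = -1/761 ≈ -0.0013141)
j² = (-1/761)² = 1/579121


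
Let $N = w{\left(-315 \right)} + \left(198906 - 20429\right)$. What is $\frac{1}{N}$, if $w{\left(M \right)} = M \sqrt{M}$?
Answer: $\frac{178477}{31885295404} + \frac{945 i \sqrt{35}}{31885295404} \approx 5.5975 \cdot 10^{-6} + 1.7534 \cdot 10^{-7} i$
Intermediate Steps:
$w{\left(M \right)} = M^{\frac{3}{2}}$
$N = 178477 - 945 i \sqrt{35}$ ($N = \left(-315\right)^{\frac{3}{2}} + \left(198906 - 20429\right) = - 945 i \sqrt{35} + 178477 = 178477 - 945 i \sqrt{35} \approx 1.7848 \cdot 10^{5} - 5590.7 i$)
$\frac{1}{N} = \frac{1}{178477 - 945 i \sqrt{35}}$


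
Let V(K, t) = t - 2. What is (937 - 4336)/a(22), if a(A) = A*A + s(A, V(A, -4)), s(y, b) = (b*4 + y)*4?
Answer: -3399/476 ≈ -7.1408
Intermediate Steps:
V(K, t) = -2 + t
s(y, b) = 4*y + 16*b (s(y, b) = (4*b + y)*4 = (y + 4*b)*4 = 4*y + 16*b)
a(A) = -96 + A² + 4*A (a(A) = A*A + (4*A + 16*(-2 - 4)) = A² + (4*A + 16*(-6)) = A² + (4*A - 96) = A² + (-96 + 4*A) = -96 + A² + 4*A)
(937 - 4336)/a(22) = (937 - 4336)/(-96 + 22² + 4*22) = -3399/(-96 + 484 + 88) = -3399/476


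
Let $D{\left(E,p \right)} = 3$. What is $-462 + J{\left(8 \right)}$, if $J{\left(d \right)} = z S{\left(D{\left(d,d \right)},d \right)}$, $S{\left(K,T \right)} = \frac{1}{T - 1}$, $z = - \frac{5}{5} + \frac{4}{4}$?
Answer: $-462$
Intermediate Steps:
$z = 0$ ($z = \left(-5\right) \frac{1}{5} + 4 \cdot \frac{1}{4} = -1 + 1 = 0$)
$S{\left(K,T \right)} = \frac{1}{-1 + T}$
$J{\left(d \right)} = 0$ ($J{\left(d \right)} = \frac{0}{-1 + d} = 0$)
$-462 + J{\left(8 \right)} = -462 + 0 = -462$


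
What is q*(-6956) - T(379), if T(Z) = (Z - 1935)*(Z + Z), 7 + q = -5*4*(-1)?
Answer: 1089020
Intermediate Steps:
q = 13 (q = -7 - 5*4*(-1) = -7 - 20*(-1) = -7 + 20 = 13)
T(Z) = 2*Z*(-1935 + Z) (T(Z) = (-1935 + Z)*(2*Z) = 2*Z*(-1935 + Z))
q*(-6956) - T(379) = 13*(-6956) - 2*379*(-1935 + 379) = -90428 - 2*379*(-1556) = -90428 - 1*(-1179448) = -90428 + 1179448 = 1089020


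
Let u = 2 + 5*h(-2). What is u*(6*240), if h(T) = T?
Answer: -11520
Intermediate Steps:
u = -8 (u = 2 + 5*(-2) = 2 - 10 = -8)
u*(6*240) = -48*240 = -8*1440 = -11520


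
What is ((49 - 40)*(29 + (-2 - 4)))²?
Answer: 42849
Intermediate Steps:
((49 - 40)*(29 + (-2 - 4)))² = (9*(29 - 6))² = (9*23)² = 207² = 42849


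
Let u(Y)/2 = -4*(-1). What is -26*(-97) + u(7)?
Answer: 2530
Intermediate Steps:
u(Y) = 8 (u(Y) = 2*(-4*(-1)) = 2*4 = 8)
-26*(-97) + u(7) = -26*(-97) + 8 = 2522 + 8 = 2530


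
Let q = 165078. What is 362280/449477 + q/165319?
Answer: 19155790218/10615298309 ≈ 1.8045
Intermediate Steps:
362280/449477 + q/165319 = 362280/449477 + 165078/165319 = 19155790218/10615298309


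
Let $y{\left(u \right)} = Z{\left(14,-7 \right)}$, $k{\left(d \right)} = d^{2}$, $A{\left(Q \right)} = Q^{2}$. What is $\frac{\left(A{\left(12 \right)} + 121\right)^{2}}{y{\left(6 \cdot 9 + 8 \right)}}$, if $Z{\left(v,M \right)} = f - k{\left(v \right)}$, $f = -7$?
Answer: $- \frac{70225}{203} \approx -345.94$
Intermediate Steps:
$Z{\left(v,M \right)} = -7 - v^{2}$
$y{\left(u \right)} = -203$ ($y{\left(u \right)} = -7 - 14^{2} = -7 - 196 = -203$)
$\frac{\left(A{\left(12 \right)} + 121\right)^{2}}{y{\left(6 \cdot 9 + 8 \right)}} = \frac{\left(12^{2} + 121\right)^{2}}{-203} = \left(144 + 121\right)^{2} \left(- \frac{1}{203}\right) = 265^{2} \left(- \frac{1}{203}\right) = 70225 \left(- \frac{1}{203}\right) = - \frac{70225}{203}$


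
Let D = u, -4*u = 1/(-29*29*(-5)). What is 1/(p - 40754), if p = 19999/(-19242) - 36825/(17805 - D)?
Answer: -5762596103442/234866749329668167 ≈ -2.4536e-5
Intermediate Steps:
u = -1/16820 (u = -1/(4*(-29*29*(-5))) = -1/(4*((-841*(-5)))) = -¼/4205 = -¼*1/4205 = -1/16820 ≈ -5.9453e-5)
D = -1/16820 ≈ -5.9453e-5
p = -17907729992899/5762596103442 (p = 19999/(-19242) - 36825/(17805 - 1*(-1/16820)) = 19999*(-1/19242) - 36825/(17805 + 1/16820) = -19999/19242 - 36825/299480101/16820 = -19999/19242 - 36825*16820/299480101 = -19999/19242 - 619396500/299480101 = -17907729992899/5762596103442 ≈ -3.1076)
1/(p - 40754) = 1/(-17907729992899/5762596103442 - 40754) = 1/(-234866749329668167/5762596103442) = -5762596103442/234866749329668167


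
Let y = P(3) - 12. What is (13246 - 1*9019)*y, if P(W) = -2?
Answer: -59178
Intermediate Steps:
y = -14 (y = -2 - 12 = -14)
(13246 - 1*9019)*y = (13246 - 1*9019)*(-14) = (13246 - 9019)*(-14) = 4227*(-14) = -59178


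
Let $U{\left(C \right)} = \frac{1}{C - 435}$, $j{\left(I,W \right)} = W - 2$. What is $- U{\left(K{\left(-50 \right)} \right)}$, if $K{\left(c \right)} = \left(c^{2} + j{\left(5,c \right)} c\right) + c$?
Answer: $- \frac{1}{4615} \approx -0.00021668$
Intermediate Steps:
$j{\left(I,W \right)} = -2 + W$
$K{\left(c \right)} = c + c^{2} + c \left(-2 + c\right)$ ($K{\left(c \right)} = \left(c^{2} + \left(-2 + c\right) c\right) + c = \left(c^{2} + c \left(-2 + c\right)\right) + c = c + c^{2} + c \left(-2 + c\right)$)
$U{\left(C \right)} = \frac{1}{-435 + C}$
$- U{\left(K{\left(-50 \right)} \right)} = - \frac{1}{-435 - 50 \left(-1 + 2 \left(-50\right)\right)} = - \frac{1}{-435 - 50 \left(-1 - 100\right)} = - \frac{1}{-435 - -5050} = - \frac{1}{-435 + 5050} = - \frac{1}{4615}$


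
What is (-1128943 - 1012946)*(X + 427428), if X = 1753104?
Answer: -4670457504948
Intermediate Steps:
(-1128943 - 1012946)*(X + 427428) = (-1128943 - 1012946)*(1753104 + 427428) = -2141889*2180532 = -4670457504948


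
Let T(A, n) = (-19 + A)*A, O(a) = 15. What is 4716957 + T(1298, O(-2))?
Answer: 6377099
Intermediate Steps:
T(A, n) = A*(-19 + A)
4716957 + T(1298, O(-2)) = 4716957 + 1298*(-19 + 1298) = 4716957 + 1298*1279 = 4716957 + 1660142 = 6377099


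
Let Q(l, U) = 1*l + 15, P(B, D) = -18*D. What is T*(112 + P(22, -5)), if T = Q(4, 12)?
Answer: 3838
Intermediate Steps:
Q(l, U) = 15 + l (Q(l, U) = l + 15 = 15 + l)
T = 19 (T = 15 + 4 = 19)
T*(112 + P(22, -5)) = 19*(112 - 18*(-5)) = 19*(112 + 90) = 19*202 = 3838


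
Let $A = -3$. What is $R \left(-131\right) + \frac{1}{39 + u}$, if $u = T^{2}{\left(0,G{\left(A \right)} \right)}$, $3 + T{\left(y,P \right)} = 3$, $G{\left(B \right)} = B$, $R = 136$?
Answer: $- \frac{694823}{39} \approx -17816.0$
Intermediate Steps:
$T{\left(y,P \right)} = 0$ ($T{\left(y,P \right)} = -3 + 3 = 0$)
$u = 0$ ($u = 0^{2} = 0$)
$R \left(-131\right) + \frac{1}{39 + u} = 136 \left(-131\right) + \frac{1}{39 + 0} = -17816 + \frac{1}{39} = - \frac{694823}{39}$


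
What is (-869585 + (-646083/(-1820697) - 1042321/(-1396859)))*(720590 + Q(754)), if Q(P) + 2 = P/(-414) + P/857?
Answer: -31412091426655728161864247169/50130138544141053 ≈ -6.2661e+11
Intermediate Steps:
Q(P) = -2 - 443*P/354798 (Q(P) = -2 + (P/(-414) + P/857) = -2 + (P*(-1/414) + P*(1/857)) = -2 + (-P/414 + P/857) = -2 - 443*P/354798)
(-869585 + (-646083/(-1820697) - 1042321/(-1396859)))*(720590 + Q(754)) = (-869585 + (-646083/(-1820697) - 1042321/(-1396859)))*(720590 + (-2 - 443/354798*754)) = (-869585 + (-646083*(-1/1820697) - 1042321*(-1/1396859)))*(720590 + (-2 - 167011/177399)) = (-869585 + (215361/606899 + 1042321/1396859))*(720590 - 521809/177399) = (-869585 + 933412523678/847752330241)*(127831423601/177399) = -737191776680096307/847752330241*127831423601/177399 = -31412091426655728161864247169/50130138544141053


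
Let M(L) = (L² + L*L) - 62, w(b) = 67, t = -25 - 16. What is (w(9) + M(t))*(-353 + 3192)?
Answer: 9558913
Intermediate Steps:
t = -41
M(L) = -62 + 2*L² (M(L) = (L² + L²) - 62 = 2*L² - 62 = -62 + 2*L²)
(w(9) + M(t))*(-353 + 3192) = (67 + (-62 + 2*(-41)²))*(-353 + 3192) = (67 + (-62 + 2*1681))*2839 = (67 + (-62 + 3362))*2839 = (67 + 3300)*2839 = 3367*2839 = 9558913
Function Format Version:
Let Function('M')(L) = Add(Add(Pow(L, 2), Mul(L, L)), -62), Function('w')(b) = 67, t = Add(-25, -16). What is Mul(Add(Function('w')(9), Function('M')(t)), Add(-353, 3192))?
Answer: 9558913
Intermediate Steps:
t = -41
Function('M')(L) = Add(-62, Mul(2, Pow(L, 2))) (Function('M')(L) = Add(Add(Pow(L, 2), Pow(L, 2)), -62) = Add(Mul(2, Pow(L, 2)), -62) = Add(-62, Mul(2, Pow(L, 2))))
Mul(Add(Function('w')(9), Function('M')(t)), Add(-353, 3192)) = Mul(Add(67, Add(-62, Mul(2, Pow(-41, 2)))), Add(-353, 3192)) = Mul(Add(67, Add(-62, Mul(2, 1681))), 2839) = Mul(Add(67, Add(-62, 3362)), 2839) = Mul(Add(67, 3300), 2839) = Mul(3367, 2839) = 9558913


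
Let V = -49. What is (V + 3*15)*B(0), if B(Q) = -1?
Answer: 4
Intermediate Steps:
(V + 3*15)*B(0) = (-49 + 3*15)*(-1) = (-49 + 45)*(-1) = -4*(-1) = 4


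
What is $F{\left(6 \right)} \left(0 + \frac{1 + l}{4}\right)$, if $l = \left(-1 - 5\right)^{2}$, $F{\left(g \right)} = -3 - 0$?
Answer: $- \frac{111}{4} \approx -27.75$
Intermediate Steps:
$F{\left(g \right)} = -3$ ($F{\left(g \right)} = -3 + 0 = -3$)
$l = 36$ ($l = \left(-6\right)^{2} = 36$)
$F{\left(6 \right)} \left(0 + \frac{1 + l}{4}\right) = - 3 \left(0 + \frac{1 + 36}{4}\right) = - 3 \left(0 + 37 \cdot \frac{1}{4}\right) = - 3 \left(0 + \frac{37}{4}\right) = \left(-3\right) \frac{37}{4} = - \frac{111}{4}$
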